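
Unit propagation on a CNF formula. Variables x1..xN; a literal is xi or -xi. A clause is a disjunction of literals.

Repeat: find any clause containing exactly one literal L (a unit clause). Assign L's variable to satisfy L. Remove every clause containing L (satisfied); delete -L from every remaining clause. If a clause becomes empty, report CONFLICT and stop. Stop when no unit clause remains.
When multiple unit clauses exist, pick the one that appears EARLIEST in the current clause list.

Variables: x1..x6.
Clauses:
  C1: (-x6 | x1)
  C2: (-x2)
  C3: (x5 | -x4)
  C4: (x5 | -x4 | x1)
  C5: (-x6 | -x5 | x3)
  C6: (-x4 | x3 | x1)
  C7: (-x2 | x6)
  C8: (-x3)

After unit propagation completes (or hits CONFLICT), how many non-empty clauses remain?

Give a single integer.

unit clause [-2] forces x2=F; simplify:
  satisfied 2 clause(s); 6 remain; assigned so far: [2]
unit clause [-3] forces x3=F; simplify:
  drop 3 from [-6, -5, 3] -> [-6, -5]
  drop 3 from [-4, 3, 1] -> [-4, 1]
  satisfied 1 clause(s); 5 remain; assigned so far: [2, 3]

Answer: 5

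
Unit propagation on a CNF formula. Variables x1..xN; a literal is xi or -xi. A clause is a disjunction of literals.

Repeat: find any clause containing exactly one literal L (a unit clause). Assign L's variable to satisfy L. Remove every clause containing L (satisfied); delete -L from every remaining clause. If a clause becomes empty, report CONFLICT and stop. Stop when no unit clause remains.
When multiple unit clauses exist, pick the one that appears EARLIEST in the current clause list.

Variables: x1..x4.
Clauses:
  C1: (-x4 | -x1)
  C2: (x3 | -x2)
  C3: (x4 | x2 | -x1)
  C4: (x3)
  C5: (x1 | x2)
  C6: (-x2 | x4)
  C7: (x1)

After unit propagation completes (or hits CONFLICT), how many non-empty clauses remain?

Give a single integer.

unit clause [3] forces x3=T; simplify:
  satisfied 2 clause(s); 5 remain; assigned so far: [3]
unit clause [1] forces x1=T; simplify:
  drop -1 from [-4, -1] -> [-4]
  drop -1 from [4, 2, -1] -> [4, 2]
  satisfied 2 clause(s); 3 remain; assigned so far: [1, 3]
unit clause [-4] forces x4=F; simplify:
  drop 4 from [4, 2] -> [2]
  drop 4 from [-2, 4] -> [-2]
  satisfied 1 clause(s); 2 remain; assigned so far: [1, 3, 4]
unit clause [2] forces x2=T; simplify:
  drop -2 from [-2] -> [] (empty!)
  satisfied 1 clause(s); 1 remain; assigned so far: [1, 2, 3, 4]
CONFLICT (empty clause)

Answer: 0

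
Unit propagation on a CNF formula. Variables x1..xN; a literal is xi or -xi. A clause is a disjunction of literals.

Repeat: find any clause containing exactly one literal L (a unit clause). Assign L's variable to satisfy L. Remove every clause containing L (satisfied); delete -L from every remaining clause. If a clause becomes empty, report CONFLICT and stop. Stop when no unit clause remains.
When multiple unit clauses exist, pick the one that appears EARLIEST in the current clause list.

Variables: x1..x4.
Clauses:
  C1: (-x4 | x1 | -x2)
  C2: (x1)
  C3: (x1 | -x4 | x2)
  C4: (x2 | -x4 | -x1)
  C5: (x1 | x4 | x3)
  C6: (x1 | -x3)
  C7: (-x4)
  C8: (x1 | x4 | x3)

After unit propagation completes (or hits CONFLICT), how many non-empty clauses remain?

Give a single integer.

unit clause [1] forces x1=T; simplify:
  drop -1 from [2, -4, -1] -> [2, -4]
  satisfied 6 clause(s); 2 remain; assigned so far: [1]
unit clause [-4] forces x4=F; simplify:
  satisfied 2 clause(s); 0 remain; assigned so far: [1, 4]

Answer: 0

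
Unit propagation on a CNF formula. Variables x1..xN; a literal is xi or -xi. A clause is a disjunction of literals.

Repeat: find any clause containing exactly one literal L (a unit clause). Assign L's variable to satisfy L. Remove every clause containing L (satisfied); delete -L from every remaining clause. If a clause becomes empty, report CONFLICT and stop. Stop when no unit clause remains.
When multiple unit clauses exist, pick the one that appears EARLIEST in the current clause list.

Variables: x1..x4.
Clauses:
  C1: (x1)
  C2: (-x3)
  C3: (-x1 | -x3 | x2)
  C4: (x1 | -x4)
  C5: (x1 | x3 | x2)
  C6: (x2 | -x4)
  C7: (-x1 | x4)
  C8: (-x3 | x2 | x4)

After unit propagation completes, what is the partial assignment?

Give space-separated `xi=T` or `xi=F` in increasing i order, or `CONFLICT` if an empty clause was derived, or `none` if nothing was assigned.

unit clause [1] forces x1=T; simplify:
  drop -1 from [-1, -3, 2] -> [-3, 2]
  drop -1 from [-1, 4] -> [4]
  satisfied 3 clause(s); 5 remain; assigned so far: [1]
unit clause [-3] forces x3=F; simplify:
  satisfied 3 clause(s); 2 remain; assigned so far: [1, 3]
unit clause [4] forces x4=T; simplify:
  drop -4 from [2, -4] -> [2]
  satisfied 1 clause(s); 1 remain; assigned so far: [1, 3, 4]
unit clause [2] forces x2=T; simplify:
  satisfied 1 clause(s); 0 remain; assigned so far: [1, 2, 3, 4]

Answer: x1=T x2=T x3=F x4=T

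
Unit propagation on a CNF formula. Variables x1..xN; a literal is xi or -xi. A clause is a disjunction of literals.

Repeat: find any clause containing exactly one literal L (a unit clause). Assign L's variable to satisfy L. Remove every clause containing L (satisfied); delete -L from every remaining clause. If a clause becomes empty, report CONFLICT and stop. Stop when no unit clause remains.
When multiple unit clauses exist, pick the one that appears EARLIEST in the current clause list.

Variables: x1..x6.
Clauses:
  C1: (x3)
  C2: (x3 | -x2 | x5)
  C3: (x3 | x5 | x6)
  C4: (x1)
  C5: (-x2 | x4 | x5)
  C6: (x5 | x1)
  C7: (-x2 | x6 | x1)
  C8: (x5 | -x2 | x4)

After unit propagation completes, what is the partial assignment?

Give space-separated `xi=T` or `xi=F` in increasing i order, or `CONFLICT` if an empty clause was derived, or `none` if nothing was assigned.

unit clause [3] forces x3=T; simplify:
  satisfied 3 clause(s); 5 remain; assigned so far: [3]
unit clause [1] forces x1=T; simplify:
  satisfied 3 clause(s); 2 remain; assigned so far: [1, 3]

Answer: x1=T x3=T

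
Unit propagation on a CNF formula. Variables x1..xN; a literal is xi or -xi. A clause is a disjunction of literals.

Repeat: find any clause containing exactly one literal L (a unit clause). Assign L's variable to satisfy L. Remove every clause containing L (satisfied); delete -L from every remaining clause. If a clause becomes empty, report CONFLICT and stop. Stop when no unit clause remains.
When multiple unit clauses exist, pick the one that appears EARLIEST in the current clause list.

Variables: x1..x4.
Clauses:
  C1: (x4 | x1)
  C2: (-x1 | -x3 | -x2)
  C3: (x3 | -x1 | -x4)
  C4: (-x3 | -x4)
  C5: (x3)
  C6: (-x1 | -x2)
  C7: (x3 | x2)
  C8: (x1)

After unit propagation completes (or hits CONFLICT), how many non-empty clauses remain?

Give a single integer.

unit clause [3] forces x3=T; simplify:
  drop -3 from [-1, -3, -2] -> [-1, -2]
  drop -3 from [-3, -4] -> [-4]
  satisfied 3 clause(s); 5 remain; assigned so far: [3]
unit clause [-4] forces x4=F; simplify:
  drop 4 from [4, 1] -> [1]
  satisfied 1 clause(s); 4 remain; assigned so far: [3, 4]
unit clause [1] forces x1=T; simplify:
  drop -1 from [-1, -2] -> [-2]
  drop -1 from [-1, -2] -> [-2]
  satisfied 2 clause(s); 2 remain; assigned so far: [1, 3, 4]
unit clause [-2] forces x2=F; simplify:
  satisfied 2 clause(s); 0 remain; assigned so far: [1, 2, 3, 4]

Answer: 0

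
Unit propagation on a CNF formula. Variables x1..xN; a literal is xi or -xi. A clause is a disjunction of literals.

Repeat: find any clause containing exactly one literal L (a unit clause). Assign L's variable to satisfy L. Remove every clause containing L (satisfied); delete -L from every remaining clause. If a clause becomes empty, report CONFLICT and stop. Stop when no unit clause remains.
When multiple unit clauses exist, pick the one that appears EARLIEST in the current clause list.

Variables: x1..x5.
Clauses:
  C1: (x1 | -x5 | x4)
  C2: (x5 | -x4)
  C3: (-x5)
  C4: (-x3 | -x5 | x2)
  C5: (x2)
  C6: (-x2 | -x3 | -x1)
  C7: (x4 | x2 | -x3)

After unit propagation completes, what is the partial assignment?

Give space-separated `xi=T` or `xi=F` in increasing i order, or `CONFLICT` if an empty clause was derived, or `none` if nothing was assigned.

unit clause [-5] forces x5=F; simplify:
  drop 5 from [5, -4] -> [-4]
  satisfied 3 clause(s); 4 remain; assigned so far: [5]
unit clause [-4] forces x4=F; simplify:
  drop 4 from [4, 2, -3] -> [2, -3]
  satisfied 1 clause(s); 3 remain; assigned so far: [4, 5]
unit clause [2] forces x2=T; simplify:
  drop -2 from [-2, -3, -1] -> [-3, -1]
  satisfied 2 clause(s); 1 remain; assigned so far: [2, 4, 5]

Answer: x2=T x4=F x5=F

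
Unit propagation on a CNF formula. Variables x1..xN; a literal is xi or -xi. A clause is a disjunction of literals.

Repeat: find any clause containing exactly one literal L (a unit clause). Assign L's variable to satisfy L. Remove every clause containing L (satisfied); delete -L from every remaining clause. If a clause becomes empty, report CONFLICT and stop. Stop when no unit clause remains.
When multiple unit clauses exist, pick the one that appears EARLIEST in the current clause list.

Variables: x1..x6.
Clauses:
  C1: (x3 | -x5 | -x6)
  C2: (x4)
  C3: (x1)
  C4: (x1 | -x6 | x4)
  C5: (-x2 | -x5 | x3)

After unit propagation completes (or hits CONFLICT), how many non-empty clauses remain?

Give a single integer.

unit clause [4] forces x4=T; simplify:
  satisfied 2 clause(s); 3 remain; assigned so far: [4]
unit clause [1] forces x1=T; simplify:
  satisfied 1 clause(s); 2 remain; assigned so far: [1, 4]

Answer: 2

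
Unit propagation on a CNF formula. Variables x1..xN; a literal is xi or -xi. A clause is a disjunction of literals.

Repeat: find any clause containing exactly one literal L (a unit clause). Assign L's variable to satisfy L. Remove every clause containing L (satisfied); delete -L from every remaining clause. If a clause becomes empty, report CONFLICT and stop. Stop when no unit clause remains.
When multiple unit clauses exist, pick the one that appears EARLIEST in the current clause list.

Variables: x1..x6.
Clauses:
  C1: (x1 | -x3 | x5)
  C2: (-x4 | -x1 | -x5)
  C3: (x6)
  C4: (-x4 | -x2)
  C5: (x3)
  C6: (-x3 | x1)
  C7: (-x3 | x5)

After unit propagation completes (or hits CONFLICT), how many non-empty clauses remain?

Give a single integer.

unit clause [6] forces x6=T; simplify:
  satisfied 1 clause(s); 6 remain; assigned so far: [6]
unit clause [3] forces x3=T; simplify:
  drop -3 from [1, -3, 5] -> [1, 5]
  drop -3 from [-3, 1] -> [1]
  drop -3 from [-3, 5] -> [5]
  satisfied 1 clause(s); 5 remain; assigned so far: [3, 6]
unit clause [1] forces x1=T; simplify:
  drop -1 from [-4, -1, -5] -> [-4, -5]
  satisfied 2 clause(s); 3 remain; assigned so far: [1, 3, 6]
unit clause [5] forces x5=T; simplify:
  drop -5 from [-4, -5] -> [-4]
  satisfied 1 clause(s); 2 remain; assigned so far: [1, 3, 5, 6]
unit clause [-4] forces x4=F; simplify:
  satisfied 2 clause(s); 0 remain; assigned so far: [1, 3, 4, 5, 6]

Answer: 0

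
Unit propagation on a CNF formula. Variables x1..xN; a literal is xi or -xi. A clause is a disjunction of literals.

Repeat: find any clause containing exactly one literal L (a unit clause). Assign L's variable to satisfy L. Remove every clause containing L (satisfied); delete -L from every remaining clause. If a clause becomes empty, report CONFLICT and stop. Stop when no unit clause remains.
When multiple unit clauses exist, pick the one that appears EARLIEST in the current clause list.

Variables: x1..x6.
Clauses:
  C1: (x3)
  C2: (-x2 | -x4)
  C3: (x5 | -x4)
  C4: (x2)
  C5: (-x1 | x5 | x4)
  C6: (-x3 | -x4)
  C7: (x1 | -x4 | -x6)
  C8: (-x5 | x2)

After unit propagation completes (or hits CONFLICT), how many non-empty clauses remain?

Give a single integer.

Answer: 1

Derivation:
unit clause [3] forces x3=T; simplify:
  drop -3 from [-3, -4] -> [-4]
  satisfied 1 clause(s); 7 remain; assigned so far: [3]
unit clause [2] forces x2=T; simplify:
  drop -2 from [-2, -4] -> [-4]
  satisfied 2 clause(s); 5 remain; assigned so far: [2, 3]
unit clause [-4] forces x4=F; simplify:
  drop 4 from [-1, 5, 4] -> [-1, 5]
  satisfied 4 clause(s); 1 remain; assigned so far: [2, 3, 4]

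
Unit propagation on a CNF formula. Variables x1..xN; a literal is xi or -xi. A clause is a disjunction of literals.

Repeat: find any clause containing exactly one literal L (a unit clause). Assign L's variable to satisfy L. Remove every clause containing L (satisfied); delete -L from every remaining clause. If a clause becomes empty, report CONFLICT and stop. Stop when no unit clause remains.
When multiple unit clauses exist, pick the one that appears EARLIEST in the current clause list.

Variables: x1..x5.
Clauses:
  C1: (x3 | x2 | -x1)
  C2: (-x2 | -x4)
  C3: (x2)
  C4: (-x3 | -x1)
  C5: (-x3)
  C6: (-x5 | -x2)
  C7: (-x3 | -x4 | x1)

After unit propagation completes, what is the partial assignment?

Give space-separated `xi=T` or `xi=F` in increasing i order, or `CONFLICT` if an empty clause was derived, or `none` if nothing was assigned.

unit clause [2] forces x2=T; simplify:
  drop -2 from [-2, -4] -> [-4]
  drop -2 from [-5, -2] -> [-5]
  satisfied 2 clause(s); 5 remain; assigned so far: [2]
unit clause [-4] forces x4=F; simplify:
  satisfied 2 clause(s); 3 remain; assigned so far: [2, 4]
unit clause [-3] forces x3=F; simplify:
  satisfied 2 clause(s); 1 remain; assigned so far: [2, 3, 4]
unit clause [-5] forces x5=F; simplify:
  satisfied 1 clause(s); 0 remain; assigned so far: [2, 3, 4, 5]

Answer: x2=T x3=F x4=F x5=F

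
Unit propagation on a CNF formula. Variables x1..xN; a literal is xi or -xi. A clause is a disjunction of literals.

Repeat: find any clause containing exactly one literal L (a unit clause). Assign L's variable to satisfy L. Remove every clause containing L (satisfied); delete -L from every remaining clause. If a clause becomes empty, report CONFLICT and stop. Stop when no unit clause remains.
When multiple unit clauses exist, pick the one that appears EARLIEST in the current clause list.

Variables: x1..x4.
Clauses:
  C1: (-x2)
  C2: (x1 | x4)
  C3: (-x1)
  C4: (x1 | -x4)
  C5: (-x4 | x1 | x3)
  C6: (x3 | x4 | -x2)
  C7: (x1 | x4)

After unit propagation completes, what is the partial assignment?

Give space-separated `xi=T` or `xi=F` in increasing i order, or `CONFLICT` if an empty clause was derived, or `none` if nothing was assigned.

unit clause [-2] forces x2=F; simplify:
  satisfied 2 clause(s); 5 remain; assigned so far: [2]
unit clause [-1] forces x1=F; simplify:
  drop 1 from [1, 4] -> [4]
  drop 1 from [1, -4] -> [-4]
  drop 1 from [-4, 1, 3] -> [-4, 3]
  drop 1 from [1, 4] -> [4]
  satisfied 1 clause(s); 4 remain; assigned so far: [1, 2]
unit clause [4] forces x4=T; simplify:
  drop -4 from [-4] -> [] (empty!)
  drop -4 from [-4, 3] -> [3]
  satisfied 2 clause(s); 2 remain; assigned so far: [1, 2, 4]
CONFLICT (empty clause)

Answer: CONFLICT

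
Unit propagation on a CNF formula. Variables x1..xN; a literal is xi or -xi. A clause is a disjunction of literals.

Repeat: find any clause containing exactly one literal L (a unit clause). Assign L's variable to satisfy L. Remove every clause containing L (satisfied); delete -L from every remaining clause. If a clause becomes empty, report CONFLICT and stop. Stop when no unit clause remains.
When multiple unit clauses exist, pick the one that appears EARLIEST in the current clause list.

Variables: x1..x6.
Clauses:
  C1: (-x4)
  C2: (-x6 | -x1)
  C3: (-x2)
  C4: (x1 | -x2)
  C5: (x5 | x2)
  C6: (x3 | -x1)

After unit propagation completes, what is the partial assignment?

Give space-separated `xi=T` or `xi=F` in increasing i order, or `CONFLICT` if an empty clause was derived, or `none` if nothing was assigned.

unit clause [-4] forces x4=F; simplify:
  satisfied 1 clause(s); 5 remain; assigned so far: [4]
unit clause [-2] forces x2=F; simplify:
  drop 2 from [5, 2] -> [5]
  satisfied 2 clause(s); 3 remain; assigned so far: [2, 4]
unit clause [5] forces x5=T; simplify:
  satisfied 1 clause(s); 2 remain; assigned so far: [2, 4, 5]

Answer: x2=F x4=F x5=T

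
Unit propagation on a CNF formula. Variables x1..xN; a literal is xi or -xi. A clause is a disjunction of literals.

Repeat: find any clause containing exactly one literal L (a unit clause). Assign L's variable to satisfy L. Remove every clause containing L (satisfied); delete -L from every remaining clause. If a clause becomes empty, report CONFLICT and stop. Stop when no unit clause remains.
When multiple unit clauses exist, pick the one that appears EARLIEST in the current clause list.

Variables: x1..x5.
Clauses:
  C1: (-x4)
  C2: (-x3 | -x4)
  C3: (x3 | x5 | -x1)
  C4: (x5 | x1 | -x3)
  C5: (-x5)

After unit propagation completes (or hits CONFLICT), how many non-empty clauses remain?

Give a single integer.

unit clause [-4] forces x4=F; simplify:
  satisfied 2 clause(s); 3 remain; assigned so far: [4]
unit clause [-5] forces x5=F; simplify:
  drop 5 from [3, 5, -1] -> [3, -1]
  drop 5 from [5, 1, -3] -> [1, -3]
  satisfied 1 clause(s); 2 remain; assigned so far: [4, 5]

Answer: 2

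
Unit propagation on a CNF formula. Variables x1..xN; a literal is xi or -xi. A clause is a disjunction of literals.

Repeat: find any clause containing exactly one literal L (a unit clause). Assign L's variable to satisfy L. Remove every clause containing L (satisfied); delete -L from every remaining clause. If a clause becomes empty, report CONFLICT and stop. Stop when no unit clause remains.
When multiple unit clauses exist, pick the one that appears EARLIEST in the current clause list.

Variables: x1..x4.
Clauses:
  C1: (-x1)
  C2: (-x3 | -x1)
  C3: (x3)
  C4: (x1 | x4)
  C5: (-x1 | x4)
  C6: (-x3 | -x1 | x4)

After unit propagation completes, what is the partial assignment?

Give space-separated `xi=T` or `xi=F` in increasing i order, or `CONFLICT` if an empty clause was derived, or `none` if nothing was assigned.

unit clause [-1] forces x1=F; simplify:
  drop 1 from [1, 4] -> [4]
  satisfied 4 clause(s); 2 remain; assigned so far: [1]
unit clause [3] forces x3=T; simplify:
  satisfied 1 clause(s); 1 remain; assigned so far: [1, 3]
unit clause [4] forces x4=T; simplify:
  satisfied 1 clause(s); 0 remain; assigned so far: [1, 3, 4]

Answer: x1=F x3=T x4=T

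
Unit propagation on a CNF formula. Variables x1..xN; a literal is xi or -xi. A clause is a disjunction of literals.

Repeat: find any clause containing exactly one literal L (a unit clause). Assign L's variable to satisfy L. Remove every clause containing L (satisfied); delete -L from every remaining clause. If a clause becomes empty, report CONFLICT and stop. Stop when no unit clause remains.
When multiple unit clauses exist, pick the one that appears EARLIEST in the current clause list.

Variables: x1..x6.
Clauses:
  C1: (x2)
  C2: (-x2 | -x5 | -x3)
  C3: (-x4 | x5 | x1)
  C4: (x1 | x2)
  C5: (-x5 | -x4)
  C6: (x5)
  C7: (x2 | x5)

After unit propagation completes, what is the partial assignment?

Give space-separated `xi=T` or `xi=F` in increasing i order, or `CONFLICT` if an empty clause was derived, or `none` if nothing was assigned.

unit clause [2] forces x2=T; simplify:
  drop -2 from [-2, -5, -3] -> [-5, -3]
  satisfied 3 clause(s); 4 remain; assigned so far: [2]
unit clause [5] forces x5=T; simplify:
  drop -5 from [-5, -3] -> [-3]
  drop -5 from [-5, -4] -> [-4]
  satisfied 2 clause(s); 2 remain; assigned so far: [2, 5]
unit clause [-3] forces x3=F; simplify:
  satisfied 1 clause(s); 1 remain; assigned so far: [2, 3, 5]
unit clause [-4] forces x4=F; simplify:
  satisfied 1 clause(s); 0 remain; assigned so far: [2, 3, 4, 5]

Answer: x2=T x3=F x4=F x5=T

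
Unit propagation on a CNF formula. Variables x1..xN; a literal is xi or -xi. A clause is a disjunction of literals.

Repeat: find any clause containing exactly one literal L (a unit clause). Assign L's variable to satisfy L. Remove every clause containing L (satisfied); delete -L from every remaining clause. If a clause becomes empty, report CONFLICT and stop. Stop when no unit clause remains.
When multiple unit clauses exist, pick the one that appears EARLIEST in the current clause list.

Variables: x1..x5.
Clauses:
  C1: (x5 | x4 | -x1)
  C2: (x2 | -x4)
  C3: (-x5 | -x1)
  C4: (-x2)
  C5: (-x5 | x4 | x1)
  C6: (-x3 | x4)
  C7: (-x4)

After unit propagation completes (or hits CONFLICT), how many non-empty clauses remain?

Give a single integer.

Answer: 3

Derivation:
unit clause [-2] forces x2=F; simplify:
  drop 2 from [2, -4] -> [-4]
  satisfied 1 clause(s); 6 remain; assigned so far: [2]
unit clause [-4] forces x4=F; simplify:
  drop 4 from [5, 4, -1] -> [5, -1]
  drop 4 from [-5, 4, 1] -> [-5, 1]
  drop 4 from [-3, 4] -> [-3]
  satisfied 2 clause(s); 4 remain; assigned so far: [2, 4]
unit clause [-3] forces x3=F; simplify:
  satisfied 1 clause(s); 3 remain; assigned so far: [2, 3, 4]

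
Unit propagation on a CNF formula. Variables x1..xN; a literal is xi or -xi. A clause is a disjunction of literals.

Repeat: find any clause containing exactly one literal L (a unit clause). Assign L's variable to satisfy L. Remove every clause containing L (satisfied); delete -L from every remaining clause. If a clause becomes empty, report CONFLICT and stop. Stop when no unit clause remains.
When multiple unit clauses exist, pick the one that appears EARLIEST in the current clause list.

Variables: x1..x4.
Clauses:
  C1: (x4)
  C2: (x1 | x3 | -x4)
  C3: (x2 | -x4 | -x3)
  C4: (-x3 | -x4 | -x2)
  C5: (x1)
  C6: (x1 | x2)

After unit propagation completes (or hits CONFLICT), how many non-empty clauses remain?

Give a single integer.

unit clause [4] forces x4=T; simplify:
  drop -4 from [1, 3, -4] -> [1, 3]
  drop -4 from [2, -4, -3] -> [2, -3]
  drop -4 from [-3, -4, -2] -> [-3, -2]
  satisfied 1 clause(s); 5 remain; assigned so far: [4]
unit clause [1] forces x1=T; simplify:
  satisfied 3 clause(s); 2 remain; assigned so far: [1, 4]

Answer: 2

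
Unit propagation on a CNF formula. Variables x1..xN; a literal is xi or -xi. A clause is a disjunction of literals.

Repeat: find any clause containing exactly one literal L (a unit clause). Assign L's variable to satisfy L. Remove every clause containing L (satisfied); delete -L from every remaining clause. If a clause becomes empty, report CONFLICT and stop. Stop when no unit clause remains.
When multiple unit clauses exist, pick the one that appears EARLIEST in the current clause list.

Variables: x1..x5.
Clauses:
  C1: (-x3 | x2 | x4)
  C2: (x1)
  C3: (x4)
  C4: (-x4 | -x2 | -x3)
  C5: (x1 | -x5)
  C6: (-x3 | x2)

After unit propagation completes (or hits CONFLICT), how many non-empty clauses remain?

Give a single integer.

Answer: 2

Derivation:
unit clause [1] forces x1=T; simplify:
  satisfied 2 clause(s); 4 remain; assigned so far: [1]
unit clause [4] forces x4=T; simplify:
  drop -4 from [-4, -2, -3] -> [-2, -3]
  satisfied 2 clause(s); 2 remain; assigned so far: [1, 4]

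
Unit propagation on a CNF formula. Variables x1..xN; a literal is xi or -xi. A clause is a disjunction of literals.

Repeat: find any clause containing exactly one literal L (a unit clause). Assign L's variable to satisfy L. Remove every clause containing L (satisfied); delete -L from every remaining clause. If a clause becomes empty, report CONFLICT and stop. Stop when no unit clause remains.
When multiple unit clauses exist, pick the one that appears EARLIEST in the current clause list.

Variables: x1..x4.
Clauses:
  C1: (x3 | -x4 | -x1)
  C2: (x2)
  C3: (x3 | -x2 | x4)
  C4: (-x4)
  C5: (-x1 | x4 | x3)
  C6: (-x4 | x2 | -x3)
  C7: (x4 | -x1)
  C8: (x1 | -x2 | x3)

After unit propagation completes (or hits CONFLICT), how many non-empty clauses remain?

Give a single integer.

unit clause [2] forces x2=T; simplify:
  drop -2 from [3, -2, 4] -> [3, 4]
  drop -2 from [1, -2, 3] -> [1, 3]
  satisfied 2 clause(s); 6 remain; assigned so far: [2]
unit clause [-4] forces x4=F; simplify:
  drop 4 from [3, 4] -> [3]
  drop 4 from [-1, 4, 3] -> [-1, 3]
  drop 4 from [4, -1] -> [-1]
  satisfied 2 clause(s); 4 remain; assigned so far: [2, 4]
unit clause [3] forces x3=T; simplify:
  satisfied 3 clause(s); 1 remain; assigned so far: [2, 3, 4]
unit clause [-1] forces x1=F; simplify:
  satisfied 1 clause(s); 0 remain; assigned so far: [1, 2, 3, 4]

Answer: 0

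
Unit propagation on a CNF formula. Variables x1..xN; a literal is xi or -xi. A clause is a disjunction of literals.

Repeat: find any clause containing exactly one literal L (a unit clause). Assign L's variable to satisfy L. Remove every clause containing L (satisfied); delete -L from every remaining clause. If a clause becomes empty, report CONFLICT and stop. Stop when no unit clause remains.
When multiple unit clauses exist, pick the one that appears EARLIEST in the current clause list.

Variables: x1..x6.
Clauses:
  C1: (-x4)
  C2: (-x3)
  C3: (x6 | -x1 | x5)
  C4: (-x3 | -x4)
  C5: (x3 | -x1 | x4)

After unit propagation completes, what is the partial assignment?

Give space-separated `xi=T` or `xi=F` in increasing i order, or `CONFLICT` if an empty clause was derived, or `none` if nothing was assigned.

Answer: x1=F x3=F x4=F

Derivation:
unit clause [-4] forces x4=F; simplify:
  drop 4 from [3, -1, 4] -> [3, -1]
  satisfied 2 clause(s); 3 remain; assigned so far: [4]
unit clause [-3] forces x3=F; simplify:
  drop 3 from [3, -1] -> [-1]
  satisfied 1 clause(s); 2 remain; assigned so far: [3, 4]
unit clause [-1] forces x1=F; simplify:
  satisfied 2 clause(s); 0 remain; assigned so far: [1, 3, 4]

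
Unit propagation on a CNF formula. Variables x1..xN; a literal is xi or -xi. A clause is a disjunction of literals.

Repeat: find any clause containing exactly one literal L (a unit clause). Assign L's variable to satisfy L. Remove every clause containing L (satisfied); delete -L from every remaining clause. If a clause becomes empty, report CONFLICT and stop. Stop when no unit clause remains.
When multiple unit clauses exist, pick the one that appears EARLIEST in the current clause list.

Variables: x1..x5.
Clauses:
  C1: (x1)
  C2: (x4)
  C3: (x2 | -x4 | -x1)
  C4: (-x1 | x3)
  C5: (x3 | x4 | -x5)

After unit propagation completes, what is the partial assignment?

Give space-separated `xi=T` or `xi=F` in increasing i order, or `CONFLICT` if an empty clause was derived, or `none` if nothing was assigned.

unit clause [1] forces x1=T; simplify:
  drop -1 from [2, -4, -1] -> [2, -4]
  drop -1 from [-1, 3] -> [3]
  satisfied 1 clause(s); 4 remain; assigned so far: [1]
unit clause [4] forces x4=T; simplify:
  drop -4 from [2, -4] -> [2]
  satisfied 2 clause(s); 2 remain; assigned so far: [1, 4]
unit clause [2] forces x2=T; simplify:
  satisfied 1 clause(s); 1 remain; assigned so far: [1, 2, 4]
unit clause [3] forces x3=T; simplify:
  satisfied 1 clause(s); 0 remain; assigned so far: [1, 2, 3, 4]

Answer: x1=T x2=T x3=T x4=T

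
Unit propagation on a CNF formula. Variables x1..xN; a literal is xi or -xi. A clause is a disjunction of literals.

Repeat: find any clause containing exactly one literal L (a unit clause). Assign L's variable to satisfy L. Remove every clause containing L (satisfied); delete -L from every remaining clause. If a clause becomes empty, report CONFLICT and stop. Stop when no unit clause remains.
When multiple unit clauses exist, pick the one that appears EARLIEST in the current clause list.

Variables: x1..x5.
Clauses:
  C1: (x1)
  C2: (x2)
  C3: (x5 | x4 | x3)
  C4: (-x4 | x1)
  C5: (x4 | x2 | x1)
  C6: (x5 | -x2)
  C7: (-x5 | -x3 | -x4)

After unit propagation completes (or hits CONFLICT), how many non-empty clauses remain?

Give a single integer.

unit clause [1] forces x1=T; simplify:
  satisfied 3 clause(s); 4 remain; assigned so far: [1]
unit clause [2] forces x2=T; simplify:
  drop -2 from [5, -2] -> [5]
  satisfied 1 clause(s); 3 remain; assigned so far: [1, 2]
unit clause [5] forces x5=T; simplify:
  drop -5 from [-5, -3, -4] -> [-3, -4]
  satisfied 2 clause(s); 1 remain; assigned so far: [1, 2, 5]

Answer: 1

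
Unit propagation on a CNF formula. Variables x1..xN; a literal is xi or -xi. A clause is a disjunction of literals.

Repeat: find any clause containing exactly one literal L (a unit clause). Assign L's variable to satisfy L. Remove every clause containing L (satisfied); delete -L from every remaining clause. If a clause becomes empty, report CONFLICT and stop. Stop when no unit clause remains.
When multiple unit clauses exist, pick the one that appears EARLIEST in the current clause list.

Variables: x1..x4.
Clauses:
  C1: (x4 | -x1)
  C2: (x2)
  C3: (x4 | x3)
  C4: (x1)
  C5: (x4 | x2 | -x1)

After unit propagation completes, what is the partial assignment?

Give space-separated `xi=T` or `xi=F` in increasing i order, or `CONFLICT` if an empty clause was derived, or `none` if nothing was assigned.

unit clause [2] forces x2=T; simplify:
  satisfied 2 clause(s); 3 remain; assigned so far: [2]
unit clause [1] forces x1=T; simplify:
  drop -1 from [4, -1] -> [4]
  satisfied 1 clause(s); 2 remain; assigned so far: [1, 2]
unit clause [4] forces x4=T; simplify:
  satisfied 2 clause(s); 0 remain; assigned so far: [1, 2, 4]

Answer: x1=T x2=T x4=T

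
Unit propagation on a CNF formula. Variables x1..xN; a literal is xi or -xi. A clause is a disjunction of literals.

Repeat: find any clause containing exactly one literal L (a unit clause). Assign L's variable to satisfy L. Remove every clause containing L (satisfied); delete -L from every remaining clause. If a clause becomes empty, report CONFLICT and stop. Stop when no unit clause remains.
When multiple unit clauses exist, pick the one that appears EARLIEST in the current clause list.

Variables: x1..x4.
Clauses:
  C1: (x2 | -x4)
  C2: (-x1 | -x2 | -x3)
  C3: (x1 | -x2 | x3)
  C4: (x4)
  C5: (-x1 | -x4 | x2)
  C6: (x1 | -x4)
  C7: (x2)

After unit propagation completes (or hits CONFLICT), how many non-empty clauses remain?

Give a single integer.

unit clause [4] forces x4=T; simplify:
  drop -4 from [2, -4] -> [2]
  drop -4 from [-1, -4, 2] -> [-1, 2]
  drop -4 from [1, -4] -> [1]
  satisfied 1 clause(s); 6 remain; assigned so far: [4]
unit clause [2] forces x2=T; simplify:
  drop -2 from [-1, -2, -3] -> [-1, -3]
  drop -2 from [1, -2, 3] -> [1, 3]
  satisfied 3 clause(s); 3 remain; assigned so far: [2, 4]
unit clause [1] forces x1=T; simplify:
  drop -1 from [-1, -3] -> [-3]
  satisfied 2 clause(s); 1 remain; assigned so far: [1, 2, 4]
unit clause [-3] forces x3=F; simplify:
  satisfied 1 clause(s); 0 remain; assigned so far: [1, 2, 3, 4]

Answer: 0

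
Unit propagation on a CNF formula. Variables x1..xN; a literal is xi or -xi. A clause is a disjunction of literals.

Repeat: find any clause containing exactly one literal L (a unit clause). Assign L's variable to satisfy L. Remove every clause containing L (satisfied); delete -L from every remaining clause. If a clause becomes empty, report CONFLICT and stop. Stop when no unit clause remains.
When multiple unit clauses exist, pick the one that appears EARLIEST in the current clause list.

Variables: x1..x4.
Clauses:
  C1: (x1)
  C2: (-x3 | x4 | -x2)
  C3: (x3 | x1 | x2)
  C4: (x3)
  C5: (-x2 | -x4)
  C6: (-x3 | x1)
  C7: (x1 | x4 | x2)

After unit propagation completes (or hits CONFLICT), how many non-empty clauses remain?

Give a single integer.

Answer: 2

Derivation:
unit clause [1] forces x1=T; simplify:
  satisfied 4 clause(s); 3 remain; assigned so far: [1]
unit clause [3] forces x3=T; simplify:
  drop -3 from [-3, 4, -2] -> [4, -2]
  satisfied 1 clause(s); 2 remain; assigned so far: [1, 3]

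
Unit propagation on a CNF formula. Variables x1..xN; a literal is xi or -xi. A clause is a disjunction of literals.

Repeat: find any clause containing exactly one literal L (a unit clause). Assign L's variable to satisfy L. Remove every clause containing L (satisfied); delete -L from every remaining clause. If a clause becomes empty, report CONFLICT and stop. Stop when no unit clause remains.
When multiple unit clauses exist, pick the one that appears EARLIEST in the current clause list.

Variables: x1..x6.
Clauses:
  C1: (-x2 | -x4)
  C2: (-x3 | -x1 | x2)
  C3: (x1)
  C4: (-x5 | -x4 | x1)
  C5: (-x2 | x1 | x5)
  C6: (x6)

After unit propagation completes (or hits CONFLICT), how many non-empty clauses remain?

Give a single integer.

unit clause [1] forces x1=T; simplify:
  drop -1 from [-3, -1, 2] -> [-3, 2]
  satisfied 3 clause(s); 3 remain; assigned so far: [1]
unit clause [6] forces x6=T; simplify:
  satisfied 1 clause(s); 2 remain; assigned so far: [1, 6]

Answer: 2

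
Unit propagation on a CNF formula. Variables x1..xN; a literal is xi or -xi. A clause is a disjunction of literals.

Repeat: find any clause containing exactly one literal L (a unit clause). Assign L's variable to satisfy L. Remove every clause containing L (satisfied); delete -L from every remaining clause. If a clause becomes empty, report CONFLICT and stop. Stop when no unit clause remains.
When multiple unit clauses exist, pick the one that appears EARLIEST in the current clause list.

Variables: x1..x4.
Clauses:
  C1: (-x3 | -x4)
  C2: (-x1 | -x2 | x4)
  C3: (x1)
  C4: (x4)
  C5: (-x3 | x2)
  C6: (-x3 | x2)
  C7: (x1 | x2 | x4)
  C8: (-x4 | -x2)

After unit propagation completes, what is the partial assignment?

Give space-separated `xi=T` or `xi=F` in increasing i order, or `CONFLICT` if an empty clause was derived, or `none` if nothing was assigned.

Answer: x1=T x2=F x3=F x4=T

Derivation:
unit clause [1] forces x1=T; simplify:
  drop -1 from [-1, -2, 4] -> [-2, 4]
  satisfied 2 clause(s); 6 remain; assigned so far: [1]
unit clause [4] forces x4=T; simplify:
  drop -4 from [-3, -4] -> [-3]
  drop -4 from [-4, -2] -> [-2]
  satisfied 2 clause(s); 4 remain; assigned so far: [1, 4]
unit clause [-3] forces x3=F; simplify:
  satisfied 3 clause(s); 1 remain; assigned so far: [1, 3, 4]
unit clause [-2] forces x2=F; simplify:
  satisfied 1 clause(s); 0 remain; assigned so far: [1, 2, 3, 4]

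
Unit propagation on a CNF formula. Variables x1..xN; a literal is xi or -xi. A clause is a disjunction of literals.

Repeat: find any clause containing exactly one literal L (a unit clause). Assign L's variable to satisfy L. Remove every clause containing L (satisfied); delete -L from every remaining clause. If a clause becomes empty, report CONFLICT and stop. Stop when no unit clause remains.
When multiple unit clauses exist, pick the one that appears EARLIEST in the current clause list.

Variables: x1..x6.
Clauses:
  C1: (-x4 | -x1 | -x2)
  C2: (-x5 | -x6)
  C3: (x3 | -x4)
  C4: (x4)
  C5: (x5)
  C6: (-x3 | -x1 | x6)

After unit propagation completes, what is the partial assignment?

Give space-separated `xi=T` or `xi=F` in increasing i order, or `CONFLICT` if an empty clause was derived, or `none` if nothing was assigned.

Answer: x1=F x3=T x4=T x5=T x6=F

Derivation:
unit clause [4] forces x4=T; simplify:
  drop -4 from [-4, -1, -2] -> [-1, -2]
  drop -4 from [3, -4] -> [3]
  satisfied 1 clause(s); 5 remain; assigned so far: [4]
unit clause [3] forces x3=T; simplify:
  drop -3 from [-3, -1, 6] -> [-1, 6]
  satisfied 1 clause(s); 4 remain; assigned so far: [3, 4]
unit clause [5] forces x5=T; simplify:
  drop -5 from [-5, -6] -> [-6]
  satisfied 1 clause(s); 3 remain; assigned so far: [3, 4, 5]
unit clause [-6] forces x6=F; simplify:
  drop 6 from [-1, 6] -> [-1]
  satisfied 1 clause(s); 2 remain; assigned so far: [3, 4, 5, 6]
unit clause [-1] forces x1=F; simplify:
  satisfied 2 clause(s); 0 remain; assigned so far: [1, 3, 4, 5, 6]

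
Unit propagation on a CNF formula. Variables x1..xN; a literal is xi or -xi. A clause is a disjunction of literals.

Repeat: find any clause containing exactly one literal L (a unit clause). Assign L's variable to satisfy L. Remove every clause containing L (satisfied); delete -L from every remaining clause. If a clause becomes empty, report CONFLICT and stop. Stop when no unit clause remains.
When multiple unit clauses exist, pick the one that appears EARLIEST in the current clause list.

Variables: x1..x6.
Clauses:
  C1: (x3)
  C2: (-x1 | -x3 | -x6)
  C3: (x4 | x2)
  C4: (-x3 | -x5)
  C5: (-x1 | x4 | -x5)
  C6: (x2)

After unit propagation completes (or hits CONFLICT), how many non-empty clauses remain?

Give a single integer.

unit clause [3] forces x3=T; simplify:
  drop -3 from [-1, -3, -6] -> [-1, -6]
  drop -3 from [-3, -5] -> [-5]
  satisfied 1 clause(s); 5 remain; assigned so far: [3]
unit clause [-5] forces x5=F; simplify:
  satisfied 2 clause(s); 3 remain; assigned so far: [3, 5]
unit clause [2] forces x2=T; simplify:
  satisfied 2 clause(s); 1 remain; assigned so far: [2, 3, 5]

Answer: 1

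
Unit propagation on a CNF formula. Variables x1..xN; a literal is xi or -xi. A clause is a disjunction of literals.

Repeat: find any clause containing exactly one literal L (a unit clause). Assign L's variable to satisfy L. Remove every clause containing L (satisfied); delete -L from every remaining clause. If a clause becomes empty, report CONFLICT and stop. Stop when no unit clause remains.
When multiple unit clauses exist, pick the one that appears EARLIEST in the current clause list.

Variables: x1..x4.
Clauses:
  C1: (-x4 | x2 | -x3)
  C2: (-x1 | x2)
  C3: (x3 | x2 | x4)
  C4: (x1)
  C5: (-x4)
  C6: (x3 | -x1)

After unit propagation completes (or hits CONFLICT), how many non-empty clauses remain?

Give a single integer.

unit clause [1] forces x1=T; simplify:
  drop -1 from [-1, 2] -> [2]
  drop -1 from [3, -1] -> [3]
  satisfied 1 clause(s); 5 remain; assigned so far: [1]
unit clause [2] forces x2=T; simplify:
  satisfied 3 clause(s); 2 remain; assigned so far: [1, 2]
unit clause [-4] forces x4=F; simplify:
  satisfied 1 clause(s); 1 remain; assigned so far: [1, 2, 4]
unit clause [3] forces x3=T; simplify:
  satisfied 1 clause(s); 0 remain; assigned so far: [1, 2, 3, 4]

Answer: 0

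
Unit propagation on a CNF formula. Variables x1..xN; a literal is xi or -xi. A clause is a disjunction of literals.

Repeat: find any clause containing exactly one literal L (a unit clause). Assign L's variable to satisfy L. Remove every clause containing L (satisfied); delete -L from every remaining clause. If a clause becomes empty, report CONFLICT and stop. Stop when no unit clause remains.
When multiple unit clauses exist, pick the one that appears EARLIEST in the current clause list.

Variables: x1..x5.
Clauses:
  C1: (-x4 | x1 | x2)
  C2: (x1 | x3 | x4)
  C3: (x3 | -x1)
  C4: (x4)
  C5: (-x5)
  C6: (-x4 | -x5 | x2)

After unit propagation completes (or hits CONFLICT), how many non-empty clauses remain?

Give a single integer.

unit clause [4] forces x4=T; simplify:
  drop -4 from [-4, 1, 2] -> [1, 2]
  drop -4 from [-4, -5, 2] -> [-5, 2]
  satisfied 2 clause(s); 4 remain; assigned so far: [4]
unit clause [-5] forces x5=F; simplify:
  satisfied 2 clause(s); 2 remain; assigned so far: [4, 5]

Answer: 2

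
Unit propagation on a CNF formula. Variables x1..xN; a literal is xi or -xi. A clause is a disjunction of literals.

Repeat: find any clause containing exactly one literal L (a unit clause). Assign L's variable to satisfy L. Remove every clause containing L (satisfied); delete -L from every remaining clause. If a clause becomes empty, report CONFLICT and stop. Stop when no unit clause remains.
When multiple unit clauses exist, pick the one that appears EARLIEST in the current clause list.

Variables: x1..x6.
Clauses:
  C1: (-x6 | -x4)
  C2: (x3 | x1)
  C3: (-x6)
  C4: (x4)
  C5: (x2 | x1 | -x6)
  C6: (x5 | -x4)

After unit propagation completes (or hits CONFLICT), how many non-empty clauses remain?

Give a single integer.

unit clause [-6] forces x6=F; simplify:
  satisfied 3 clause(s); 3 remain; assigned so far: [6]
unit clause [4] forces x4=T; simplify:
  drop -4 from [5, -4] -> [5]
  satisfied 1 clause(s); 2 remain; assigned so far: [4, 6]
unit clause [5] forces x5=T; simplify:
  satisfied 1 clause(s); 1 remain; assigned so far: [4, 5, 6]

Answer: 1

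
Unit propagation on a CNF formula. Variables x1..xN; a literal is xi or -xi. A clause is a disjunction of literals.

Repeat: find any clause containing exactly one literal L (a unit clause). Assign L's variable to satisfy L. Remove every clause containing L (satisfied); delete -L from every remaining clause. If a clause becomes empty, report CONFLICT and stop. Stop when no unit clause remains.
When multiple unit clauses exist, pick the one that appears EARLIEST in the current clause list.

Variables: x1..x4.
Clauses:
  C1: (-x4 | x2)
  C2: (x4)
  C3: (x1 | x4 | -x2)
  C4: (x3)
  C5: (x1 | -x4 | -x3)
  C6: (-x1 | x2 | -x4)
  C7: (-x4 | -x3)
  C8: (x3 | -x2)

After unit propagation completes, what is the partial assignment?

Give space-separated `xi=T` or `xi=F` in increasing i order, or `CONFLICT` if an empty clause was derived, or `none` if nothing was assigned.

unit clause [4] forces x4=T; simplify:
  drop -4 from [-4, 2] -> [2]
  drop -4 from [1, -4, -3] -> [1, -3]
  drop -4 from [-1, 2, -4] -> [-1, 2]
  drop -4 from [-4, -3] -> [-3]
  satisfied 2 clause(s); 6 remain; assigned so far: [4]
unit clause [2] forces x2=T; simplify:
  drop -2 from [3, -2] -> [3]
  satisfied 2 clause(s); 4 remain; assigned so far: [2, 4]
unit clause [3] forces x3=T; simplify:
  drop -3 from [1, -3] -> [1]
  drop -3 from [-3] -> [] (empty!)
  satisfied 2 clause(s); 2 remain; assigned so far: [2, 3, 4]
CONFLICT (empty clause)

Answer: CONFLICT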